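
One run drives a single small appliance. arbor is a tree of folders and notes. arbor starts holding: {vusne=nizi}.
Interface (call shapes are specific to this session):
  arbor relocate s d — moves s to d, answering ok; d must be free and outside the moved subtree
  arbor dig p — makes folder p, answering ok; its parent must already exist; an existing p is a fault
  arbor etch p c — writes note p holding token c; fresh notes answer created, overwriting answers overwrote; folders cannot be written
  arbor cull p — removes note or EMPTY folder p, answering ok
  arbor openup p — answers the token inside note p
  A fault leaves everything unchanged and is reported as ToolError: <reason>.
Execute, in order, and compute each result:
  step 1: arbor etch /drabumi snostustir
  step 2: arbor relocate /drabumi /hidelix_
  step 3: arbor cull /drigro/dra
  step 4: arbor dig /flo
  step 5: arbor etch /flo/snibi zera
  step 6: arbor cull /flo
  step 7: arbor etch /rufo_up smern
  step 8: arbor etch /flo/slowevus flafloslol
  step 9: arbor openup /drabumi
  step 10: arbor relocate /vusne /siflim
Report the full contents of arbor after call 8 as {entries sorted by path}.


Using arbor etch on p→/drabumi, c→snostustir, and get created.
I call arbor relocate on s→/drabumi, d→/hidelix_, which returns ok.
I run arbor cull on p→/drigro/dra, and get ToolError: not found.
I invoke arbor dig on p→/flo, yielding ok.
Invoking arbor etch on p→/flo/snibi, c→zera, and see created.
I call arbor cull on p→/flo, → ToolError: not empty.
I run arbor etch on p→/rufo_up, c→smern, yielding created.
Calling arbor etch on p→/flo/slowevus, c→flafloslol, which returns created.
Then arbor openup on p→/drabumi: ToolError: not found.
Then arbor relocate on s→/vusne, d→/siflim, yielding ok.

Answer: {flo/, flo/slowevus=flafloslol, flo/snibi=zera, hidelix_=snostustir, rufo_up=smern, vusne=nizi}


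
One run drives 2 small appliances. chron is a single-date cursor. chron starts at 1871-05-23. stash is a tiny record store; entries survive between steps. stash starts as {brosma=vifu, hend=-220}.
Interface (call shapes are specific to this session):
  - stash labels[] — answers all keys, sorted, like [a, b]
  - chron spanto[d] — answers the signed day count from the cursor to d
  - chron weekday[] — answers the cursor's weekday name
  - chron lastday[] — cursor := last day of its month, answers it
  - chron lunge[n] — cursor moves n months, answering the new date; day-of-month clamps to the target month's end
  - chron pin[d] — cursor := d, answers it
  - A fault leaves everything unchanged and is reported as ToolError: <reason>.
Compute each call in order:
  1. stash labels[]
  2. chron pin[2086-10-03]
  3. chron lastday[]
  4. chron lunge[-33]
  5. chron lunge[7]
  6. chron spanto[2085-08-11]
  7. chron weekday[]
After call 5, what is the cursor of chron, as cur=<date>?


% stash labels
= [brosma, hend]
% chron pin d→2086-10-03
= 2086-10-03
% chron lastday
= 2086-10-31
% chron lunge n→-33
= 2084-01-31
% chron lunge n→7
= 2084-08-31
% chron spanto d→2085-08-11
= 345
% chron weekday
= Thursday

Answer: cur=2084-08-31


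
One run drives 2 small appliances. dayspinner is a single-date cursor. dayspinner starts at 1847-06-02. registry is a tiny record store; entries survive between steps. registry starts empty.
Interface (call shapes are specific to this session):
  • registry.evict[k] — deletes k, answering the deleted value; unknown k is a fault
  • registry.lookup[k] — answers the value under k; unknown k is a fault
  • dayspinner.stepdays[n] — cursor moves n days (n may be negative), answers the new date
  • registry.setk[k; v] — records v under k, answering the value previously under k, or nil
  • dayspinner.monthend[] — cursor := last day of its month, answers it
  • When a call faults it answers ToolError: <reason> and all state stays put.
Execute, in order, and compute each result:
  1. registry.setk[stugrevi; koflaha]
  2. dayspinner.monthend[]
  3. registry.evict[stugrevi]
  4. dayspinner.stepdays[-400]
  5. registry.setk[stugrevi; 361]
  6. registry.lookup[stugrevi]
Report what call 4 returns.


Answer: 1846-05-26

Derivation:
[in] setk stugrevi koflaha
:: nil
[in] monthend
:: 1847-06-30
[in] evict stugrevi
:: koflaha
[in] stepdays -400
:: 1846-05-26
[in] setk stugrevi 361
:: nil
[in] lookup stugrevi
:: 361


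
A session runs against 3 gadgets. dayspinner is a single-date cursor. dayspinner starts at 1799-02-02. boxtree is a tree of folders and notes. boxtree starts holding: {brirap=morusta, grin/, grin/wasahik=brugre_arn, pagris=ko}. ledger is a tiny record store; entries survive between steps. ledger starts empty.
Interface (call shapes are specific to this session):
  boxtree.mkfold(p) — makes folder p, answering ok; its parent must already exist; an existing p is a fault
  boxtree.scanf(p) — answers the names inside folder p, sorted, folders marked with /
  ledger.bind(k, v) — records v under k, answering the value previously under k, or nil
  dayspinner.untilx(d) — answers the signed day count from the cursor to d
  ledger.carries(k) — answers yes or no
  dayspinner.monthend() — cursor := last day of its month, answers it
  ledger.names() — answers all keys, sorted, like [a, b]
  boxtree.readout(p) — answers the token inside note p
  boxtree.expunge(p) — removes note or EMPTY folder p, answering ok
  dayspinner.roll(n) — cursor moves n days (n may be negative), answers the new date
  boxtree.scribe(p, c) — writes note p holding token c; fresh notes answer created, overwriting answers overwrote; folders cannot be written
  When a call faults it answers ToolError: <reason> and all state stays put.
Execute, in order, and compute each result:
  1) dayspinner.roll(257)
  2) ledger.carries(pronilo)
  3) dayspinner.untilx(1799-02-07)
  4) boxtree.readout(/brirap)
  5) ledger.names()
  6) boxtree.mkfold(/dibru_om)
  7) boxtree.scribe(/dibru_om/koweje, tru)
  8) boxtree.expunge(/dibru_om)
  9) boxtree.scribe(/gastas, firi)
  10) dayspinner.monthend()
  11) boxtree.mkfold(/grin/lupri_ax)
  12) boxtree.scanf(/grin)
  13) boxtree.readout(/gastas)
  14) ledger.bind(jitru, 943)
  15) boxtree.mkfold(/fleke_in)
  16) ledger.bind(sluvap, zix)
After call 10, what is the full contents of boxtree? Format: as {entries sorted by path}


Answer: {brirap=morusta, dibru_om/, dibru_om/koweje=tru, gastas=firi, grin/, grin/wasahik=brugre_arn, pagris=ko}

Derivation:
-> dayspinner.roll(n→257)
<- 1799-10-17
-> ledger.carries(k→pronilo)
<- no
-> dayspinner.untilx(d→1799-02-07)
<- -252
-> boxtree.readout(p→/brirap)
<- morusta
-> ledger.names()
<- []
-> boxtree.mkfold(p→/dibru_om)
<- ok
-> boxtree.scribe(p→/dibru_om/koweje, c→tru)
<- created
-> boxtree.expunge(p→/dibru_om)
<- ToolError: not empty
-> boxtree.scribe(p→/gastas, c→firi)
<- created
-> dayspinner.monthend()
<- 1799-10-31
-> boxtree.mkfold(p→/grin/lupri_ax)
<- ok
-> boxtree.scanf(p→/grin)
<- [lupri_ax/, wasahik]
-> boxtree.readout(p→/gastas)
<- firi
-> ledger.bind(k→jitru, v→943)
<- nil
-> boxtree.mkfold(p→/fleke_in)
<- ok
-> ledger.bind(k→sluvap, v→zix)
<- nil


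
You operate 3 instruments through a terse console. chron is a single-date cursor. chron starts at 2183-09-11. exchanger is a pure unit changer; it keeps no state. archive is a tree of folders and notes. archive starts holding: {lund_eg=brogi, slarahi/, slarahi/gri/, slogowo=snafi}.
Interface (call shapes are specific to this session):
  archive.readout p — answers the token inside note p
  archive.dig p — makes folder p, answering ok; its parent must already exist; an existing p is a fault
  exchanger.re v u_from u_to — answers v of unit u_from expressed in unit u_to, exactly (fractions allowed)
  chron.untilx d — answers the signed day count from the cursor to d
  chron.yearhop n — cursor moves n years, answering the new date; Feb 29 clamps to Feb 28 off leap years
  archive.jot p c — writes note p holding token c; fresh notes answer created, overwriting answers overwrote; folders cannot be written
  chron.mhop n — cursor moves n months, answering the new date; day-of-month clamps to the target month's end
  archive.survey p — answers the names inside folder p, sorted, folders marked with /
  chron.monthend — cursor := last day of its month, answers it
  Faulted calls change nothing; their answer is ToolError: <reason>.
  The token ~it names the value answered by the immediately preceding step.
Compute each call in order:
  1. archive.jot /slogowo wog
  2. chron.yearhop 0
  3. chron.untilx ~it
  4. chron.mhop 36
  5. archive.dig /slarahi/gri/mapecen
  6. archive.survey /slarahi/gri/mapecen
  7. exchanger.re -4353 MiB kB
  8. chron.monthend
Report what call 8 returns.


Answer: 2186-09-30

Derivation:
$ jot p='/slogowo' c='wog'
:: overwrote
$ yearhop n='0'
:: 2183-09-11
$ untilx d='~it'
:: 0
$ mhop n='36'
:: 2186-09-11
$ dig p='/slarahi/gri/mapecen'
:: ok
$ survey p='/slarahi/gri/mapecen'
:: []
$ re v='-4353' u_from='MiB' u_to='kB'
:: -570556416/125
$ monthend
:: 2186-09-30


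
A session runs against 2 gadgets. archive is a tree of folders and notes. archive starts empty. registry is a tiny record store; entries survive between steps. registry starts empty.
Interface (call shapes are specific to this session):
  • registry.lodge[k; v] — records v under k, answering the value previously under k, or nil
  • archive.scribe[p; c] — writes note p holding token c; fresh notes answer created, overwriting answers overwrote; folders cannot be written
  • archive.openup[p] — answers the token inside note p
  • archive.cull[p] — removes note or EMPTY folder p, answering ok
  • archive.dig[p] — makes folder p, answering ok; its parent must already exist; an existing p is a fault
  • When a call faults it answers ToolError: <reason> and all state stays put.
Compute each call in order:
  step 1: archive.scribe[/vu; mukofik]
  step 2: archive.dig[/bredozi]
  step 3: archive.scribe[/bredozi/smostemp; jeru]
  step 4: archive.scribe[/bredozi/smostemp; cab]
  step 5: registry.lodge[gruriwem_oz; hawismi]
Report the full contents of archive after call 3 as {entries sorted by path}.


> scribe p→/vu c→mukofik
= created
> dig p→/bredozi
= ok
> scribe p→/bredozi/smostemp c→jeru
= created
> scribe p→/bredozi/smostemp c→cab
= overwrote
> lodge k→gruriwem_oz v→hawismi
= nil

Answer: {bredozi/, bredozi/smostemp=jeru, vu=mukofik}


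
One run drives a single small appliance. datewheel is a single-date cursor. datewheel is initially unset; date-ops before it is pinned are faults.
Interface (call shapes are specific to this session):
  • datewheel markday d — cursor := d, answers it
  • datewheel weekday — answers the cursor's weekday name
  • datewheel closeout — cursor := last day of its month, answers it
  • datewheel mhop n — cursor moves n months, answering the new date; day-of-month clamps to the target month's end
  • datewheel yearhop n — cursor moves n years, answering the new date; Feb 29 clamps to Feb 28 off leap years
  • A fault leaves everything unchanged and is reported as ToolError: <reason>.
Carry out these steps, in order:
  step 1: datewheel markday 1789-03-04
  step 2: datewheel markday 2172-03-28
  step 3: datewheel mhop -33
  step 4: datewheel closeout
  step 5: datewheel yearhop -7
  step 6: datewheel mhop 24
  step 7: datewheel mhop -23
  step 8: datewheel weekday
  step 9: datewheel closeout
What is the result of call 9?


Answer: 2162-07-31

Derivation:
% datewheel markday(d→1789-03-04) => 1789-03-04
% datewheel markday(d→2172-03-28) => 2172-03-28
% datewheel mhop(n→-33) => 2169-06-28
% datewheel closeout() => 2169-06-30
% datewheel yearhop(n→-7) => 2162-06-30
% datewheel mhop(n→24) => 2164-06-30
% datewheel mhop(n→-23) => 2162-07-30
% datewheel weekday() => Friday
% datewheel closeout() => 2162-07-31


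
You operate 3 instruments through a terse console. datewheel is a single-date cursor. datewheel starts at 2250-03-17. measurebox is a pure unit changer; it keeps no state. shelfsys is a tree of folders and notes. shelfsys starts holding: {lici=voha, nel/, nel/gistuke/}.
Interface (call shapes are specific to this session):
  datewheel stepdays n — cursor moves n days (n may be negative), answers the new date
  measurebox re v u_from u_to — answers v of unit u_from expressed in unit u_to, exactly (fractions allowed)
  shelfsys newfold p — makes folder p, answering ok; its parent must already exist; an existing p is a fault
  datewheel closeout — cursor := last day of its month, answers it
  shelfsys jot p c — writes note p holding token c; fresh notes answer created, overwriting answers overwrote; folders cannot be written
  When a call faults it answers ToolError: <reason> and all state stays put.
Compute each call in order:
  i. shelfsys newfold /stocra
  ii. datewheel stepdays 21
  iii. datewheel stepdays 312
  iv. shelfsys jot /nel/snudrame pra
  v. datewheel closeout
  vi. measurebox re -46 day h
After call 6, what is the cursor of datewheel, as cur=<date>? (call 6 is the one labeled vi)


Answer: cur=2251-02-28

Derivation:
% shelfsys newfold(p='/stocra') : ok
% datewheel stepdays(n='21') : 2250-04-07
% datewheel stepdays(n='312') : 2251-02-13
% shelfsys jot(p='/nel/snudrame', c='pra') : created
% datewheel closeout() : 2251-02-28
% measurebox re(v='-46', u_from='day', u_to='h') : -1104


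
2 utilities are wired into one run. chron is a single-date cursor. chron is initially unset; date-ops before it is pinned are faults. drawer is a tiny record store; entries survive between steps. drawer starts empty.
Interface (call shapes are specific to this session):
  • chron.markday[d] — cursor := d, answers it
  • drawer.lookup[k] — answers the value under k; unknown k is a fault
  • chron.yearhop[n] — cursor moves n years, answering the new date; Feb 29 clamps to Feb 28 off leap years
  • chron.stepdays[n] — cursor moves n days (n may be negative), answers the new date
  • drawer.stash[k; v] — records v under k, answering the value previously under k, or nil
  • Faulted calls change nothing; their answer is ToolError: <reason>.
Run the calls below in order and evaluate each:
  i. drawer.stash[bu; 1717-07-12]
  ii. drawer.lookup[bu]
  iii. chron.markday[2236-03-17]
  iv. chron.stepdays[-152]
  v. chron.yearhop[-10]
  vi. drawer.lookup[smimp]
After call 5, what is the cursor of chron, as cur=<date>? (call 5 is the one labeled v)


Answer: cur=2225-10-17

Derivation:
→ drawer.stash(k=bu, v=1717-07-12)
← nil
→ drawer.lookup(k=bu)
← 1717-07-12
→ chron.markday(d=2236-03-17)
← 2236-03-17
→ chron.stepdays(n=-152)
← 2235-10-17
→ chron.yearhop(n=-10)
← 2225-10-17
→ drawer.lookup(k=smimp)
← ToolError: no such key smimp


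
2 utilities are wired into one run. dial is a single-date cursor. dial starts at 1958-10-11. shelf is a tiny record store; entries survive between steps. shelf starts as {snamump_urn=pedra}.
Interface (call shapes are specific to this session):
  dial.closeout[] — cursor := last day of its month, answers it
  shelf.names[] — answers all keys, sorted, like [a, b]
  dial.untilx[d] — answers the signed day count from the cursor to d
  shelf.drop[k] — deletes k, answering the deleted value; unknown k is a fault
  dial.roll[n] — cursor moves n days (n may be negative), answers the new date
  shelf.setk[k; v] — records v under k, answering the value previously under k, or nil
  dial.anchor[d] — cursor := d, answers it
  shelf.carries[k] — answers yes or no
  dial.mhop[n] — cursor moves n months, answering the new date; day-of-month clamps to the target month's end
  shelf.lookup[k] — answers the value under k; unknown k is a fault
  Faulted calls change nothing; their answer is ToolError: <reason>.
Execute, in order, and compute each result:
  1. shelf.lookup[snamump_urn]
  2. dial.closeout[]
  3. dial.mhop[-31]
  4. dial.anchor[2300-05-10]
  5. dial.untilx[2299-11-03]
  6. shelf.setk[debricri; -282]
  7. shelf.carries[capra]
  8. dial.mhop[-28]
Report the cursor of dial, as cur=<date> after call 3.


Do: shelf.lookup[k='snamump_urn']
See: pedra
Do: dial.closeout[]
See: 1958-10-31
Do: dial.mhop[n='-31']
See: 1956-03-31
Do: dial.anchor[d='2300-05-10']
See: 2300-05-10
Do: dial.untilx[d='2299-11-03']
See: -188
Do: shelf.setk[k='debricri'; v='-282']
See: nil
Do: shelf.carries[k='capra']
See: no
Do: dial.mhop[n='-28']
See: 2298-01-10

Answer: cur=1956-03-31


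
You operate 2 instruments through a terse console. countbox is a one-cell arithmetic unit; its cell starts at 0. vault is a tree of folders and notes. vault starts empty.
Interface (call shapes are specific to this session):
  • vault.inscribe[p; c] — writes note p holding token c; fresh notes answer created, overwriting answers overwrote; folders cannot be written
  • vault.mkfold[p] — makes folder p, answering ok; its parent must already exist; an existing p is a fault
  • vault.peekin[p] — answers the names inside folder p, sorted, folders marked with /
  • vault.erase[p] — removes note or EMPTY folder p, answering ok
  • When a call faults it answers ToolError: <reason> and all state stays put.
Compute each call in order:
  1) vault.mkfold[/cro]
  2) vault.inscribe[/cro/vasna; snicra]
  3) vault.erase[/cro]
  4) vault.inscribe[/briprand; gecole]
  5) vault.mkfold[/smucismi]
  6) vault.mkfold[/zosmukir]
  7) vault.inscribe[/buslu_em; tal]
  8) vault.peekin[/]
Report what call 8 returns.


Answer: [briprand, buslu_em, cro/, smucismi/, zosmukir/]

Derivation:
$ vault.mkfold p='/cro'
  ok
$ vault.inscribe p='/cro/vasna' c='snicra'
  created
$ vault.erase p='/cro'
  ToolError: not empty
$ vault.inscribe p='/briprand' c='gecole'
  created
$ vault.mkfold p='/smucismi'
  ok
$ vault.mkfold p='/zosmukir'
  ok
$ vault.inscribe p='/buslu_em' c='tal'
  created
$ vault.peekin p='/'
  [briprand, buslu_em, cro/, smucismi/, zosmukir/]


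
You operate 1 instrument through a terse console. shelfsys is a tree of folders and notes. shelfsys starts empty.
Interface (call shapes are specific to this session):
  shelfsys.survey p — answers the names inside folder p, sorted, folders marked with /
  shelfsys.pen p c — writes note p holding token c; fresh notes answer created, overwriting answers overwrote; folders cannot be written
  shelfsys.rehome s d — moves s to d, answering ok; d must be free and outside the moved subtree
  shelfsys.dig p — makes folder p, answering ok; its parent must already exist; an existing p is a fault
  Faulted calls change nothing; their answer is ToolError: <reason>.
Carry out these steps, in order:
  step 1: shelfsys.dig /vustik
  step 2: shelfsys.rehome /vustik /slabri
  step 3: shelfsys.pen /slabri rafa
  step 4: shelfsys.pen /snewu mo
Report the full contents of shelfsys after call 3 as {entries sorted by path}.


Answer: {slabri/}

Derivation:
% 1. shelfsys.dig(/vustik) -> ok
% 2. shelfsys.rehome(/vustik, /slabri) -> ok
% 3. shelfsys.pen(/slabri, rafa) -> ToolError: is a directory
% 4. shelfsys.pen(/snewu, mo) -> created


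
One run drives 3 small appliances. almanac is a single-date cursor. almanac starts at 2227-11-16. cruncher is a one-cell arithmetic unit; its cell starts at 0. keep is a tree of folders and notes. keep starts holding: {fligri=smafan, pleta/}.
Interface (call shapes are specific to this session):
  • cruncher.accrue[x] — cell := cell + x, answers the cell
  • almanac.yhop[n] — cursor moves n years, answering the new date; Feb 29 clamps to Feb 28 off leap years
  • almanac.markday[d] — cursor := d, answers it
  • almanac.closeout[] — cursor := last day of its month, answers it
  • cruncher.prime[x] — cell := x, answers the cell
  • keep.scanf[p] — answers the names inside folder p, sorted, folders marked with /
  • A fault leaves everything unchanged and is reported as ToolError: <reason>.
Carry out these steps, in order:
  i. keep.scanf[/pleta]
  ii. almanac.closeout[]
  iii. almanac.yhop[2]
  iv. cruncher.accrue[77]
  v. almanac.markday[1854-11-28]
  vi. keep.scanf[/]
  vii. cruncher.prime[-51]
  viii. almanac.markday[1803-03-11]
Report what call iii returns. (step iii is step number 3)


Answer: 2229-11-30

Derivation:
! 1. keep.scanf(p→/pleta) : []
! 2. almanac.closeout() : 2227-11-30
! 3. almanac.yhop(n→2) : 2229-11-30
! 4. cruncher.accrue(x→77) : 77
! 5. almanac.markday(d→1854-11-28) : 1854-11-28
! 6. keep.scanf(p→/) : [fligri, pleta/]
! 7. cruncher.prime(x→-51) : -51
! 8. almanac.markday(d→1803-03-11) : 1803-03-11


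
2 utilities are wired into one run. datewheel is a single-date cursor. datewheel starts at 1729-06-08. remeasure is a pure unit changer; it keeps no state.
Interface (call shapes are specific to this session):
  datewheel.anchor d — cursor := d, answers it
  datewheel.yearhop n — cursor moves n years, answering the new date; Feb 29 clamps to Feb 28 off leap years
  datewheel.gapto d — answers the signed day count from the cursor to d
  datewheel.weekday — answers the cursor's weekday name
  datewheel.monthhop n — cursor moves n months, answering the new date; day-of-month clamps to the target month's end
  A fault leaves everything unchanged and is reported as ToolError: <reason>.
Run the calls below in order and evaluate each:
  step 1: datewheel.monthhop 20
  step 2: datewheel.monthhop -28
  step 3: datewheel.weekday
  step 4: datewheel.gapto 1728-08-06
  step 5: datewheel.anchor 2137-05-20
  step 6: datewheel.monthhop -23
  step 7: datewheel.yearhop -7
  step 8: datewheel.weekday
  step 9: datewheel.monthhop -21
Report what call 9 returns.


>> monthhop(n→20)
<< 1731-02-08
>> monthhop(n→-28)
<< 1728-10-08
>> weekday()
<< Friday
>> gapto(d→1728-08-06)
<< -63
>> anchor(d→2137-05-20)
<< 2137-05-20
>> monthhop(n→-23)
<< 2135-06-20
>> yearhop(n→-7)
<< 2128-06-20
>> weekday()
<< Sunday
>> monthhop(n→-21)
<< 2126-09-20

Answer: 2126-09-20


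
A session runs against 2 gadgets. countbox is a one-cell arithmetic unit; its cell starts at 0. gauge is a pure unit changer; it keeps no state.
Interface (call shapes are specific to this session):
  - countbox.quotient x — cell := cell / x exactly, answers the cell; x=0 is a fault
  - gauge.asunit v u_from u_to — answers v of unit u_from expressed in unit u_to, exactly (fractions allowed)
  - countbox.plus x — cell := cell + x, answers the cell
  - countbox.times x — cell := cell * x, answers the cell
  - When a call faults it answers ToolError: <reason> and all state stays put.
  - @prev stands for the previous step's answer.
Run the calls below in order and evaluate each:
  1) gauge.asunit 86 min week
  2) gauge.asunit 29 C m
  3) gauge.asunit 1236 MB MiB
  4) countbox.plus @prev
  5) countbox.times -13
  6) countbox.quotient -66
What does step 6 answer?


Answer: 20921875/90112

Derivation:
Next I call asunit passing v=86, u_from=min, u_to=week, and see 43/5040.
I run asunit passing v=29, u_from=C, u_to=m: ToolError: incompatible units.
I use asunit passing v=1236, u_from=MB, u_to=MiB, and see 4828125/4096.
Next I call plus passing x=@prev, → 4828125/4096.
I invoke times passing x=-13, yielding -62765625/4096.
I call quotient passing x=-66, giving 20921875/90112.


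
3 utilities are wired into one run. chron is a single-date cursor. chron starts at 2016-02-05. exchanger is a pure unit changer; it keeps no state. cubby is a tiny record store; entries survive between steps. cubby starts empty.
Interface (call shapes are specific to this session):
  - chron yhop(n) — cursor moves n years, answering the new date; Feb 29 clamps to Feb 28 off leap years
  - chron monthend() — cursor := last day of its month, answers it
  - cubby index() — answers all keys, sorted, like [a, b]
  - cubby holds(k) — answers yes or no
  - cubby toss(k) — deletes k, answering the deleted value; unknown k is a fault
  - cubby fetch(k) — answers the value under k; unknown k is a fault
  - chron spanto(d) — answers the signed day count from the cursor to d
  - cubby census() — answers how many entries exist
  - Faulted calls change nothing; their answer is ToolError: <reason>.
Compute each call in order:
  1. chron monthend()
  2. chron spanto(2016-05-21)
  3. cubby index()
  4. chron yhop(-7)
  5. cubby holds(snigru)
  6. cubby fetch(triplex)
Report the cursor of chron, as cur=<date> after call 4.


Answer: cur=2009-02-28

Derivation:
CALL chron monthend[]
RET  2016-02-29
CALL chron spanto[d=2016-05-21]
RET  82
CALL cubby index[]
RET  []
CALL chron yhop[n=-7]
RET  2009-02-28
CALL cubby holds[k=snigru]
RET  no
CALL cubby fetch[k=triplex]
RET  ToolError: no such key triplex


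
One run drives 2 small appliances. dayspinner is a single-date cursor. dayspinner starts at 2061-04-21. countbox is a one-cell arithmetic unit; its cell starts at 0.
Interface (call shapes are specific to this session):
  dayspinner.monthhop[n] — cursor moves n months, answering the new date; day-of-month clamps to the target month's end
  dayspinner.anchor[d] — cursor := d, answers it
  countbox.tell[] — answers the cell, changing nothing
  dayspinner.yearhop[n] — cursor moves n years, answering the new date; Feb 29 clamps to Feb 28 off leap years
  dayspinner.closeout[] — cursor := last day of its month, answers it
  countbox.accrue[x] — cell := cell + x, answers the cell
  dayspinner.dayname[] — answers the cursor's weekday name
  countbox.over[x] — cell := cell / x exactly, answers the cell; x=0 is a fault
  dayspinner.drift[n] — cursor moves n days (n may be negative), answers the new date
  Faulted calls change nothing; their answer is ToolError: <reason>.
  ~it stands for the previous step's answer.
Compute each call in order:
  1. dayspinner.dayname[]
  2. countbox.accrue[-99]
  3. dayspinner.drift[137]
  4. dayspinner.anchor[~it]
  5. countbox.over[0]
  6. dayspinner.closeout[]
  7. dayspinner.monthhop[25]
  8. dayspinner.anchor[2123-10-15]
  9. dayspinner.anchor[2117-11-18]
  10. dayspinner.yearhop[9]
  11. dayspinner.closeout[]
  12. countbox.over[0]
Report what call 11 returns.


Answer: 2126-11-30

Derivation:
I try dayname(), which returns Thursday.
Invoking accrue(x='-99'), and observe -99.
Next I call drift(n='137'), — result: 2061-09-05.
I invoke anchor(d='~it'), and get 2061-09-05.
Then over(x='0'), yielding ToolError: division by zero.
Invoking closeout(), → 2061-09-30.
Using monthhop(n='25'), and see 2063-10-30.
I call anchor(d='2123-10-15'), which returns 2123-10-15.
I try anchor(d='2117-11-18'), and get 2117-11-18.
Next I call yearhop(n='9'), — result: 2126-11-18.
Calling closeout(), and see 2126-11-30.
I invoke over(x='0'), and see ToolError: division by zero.


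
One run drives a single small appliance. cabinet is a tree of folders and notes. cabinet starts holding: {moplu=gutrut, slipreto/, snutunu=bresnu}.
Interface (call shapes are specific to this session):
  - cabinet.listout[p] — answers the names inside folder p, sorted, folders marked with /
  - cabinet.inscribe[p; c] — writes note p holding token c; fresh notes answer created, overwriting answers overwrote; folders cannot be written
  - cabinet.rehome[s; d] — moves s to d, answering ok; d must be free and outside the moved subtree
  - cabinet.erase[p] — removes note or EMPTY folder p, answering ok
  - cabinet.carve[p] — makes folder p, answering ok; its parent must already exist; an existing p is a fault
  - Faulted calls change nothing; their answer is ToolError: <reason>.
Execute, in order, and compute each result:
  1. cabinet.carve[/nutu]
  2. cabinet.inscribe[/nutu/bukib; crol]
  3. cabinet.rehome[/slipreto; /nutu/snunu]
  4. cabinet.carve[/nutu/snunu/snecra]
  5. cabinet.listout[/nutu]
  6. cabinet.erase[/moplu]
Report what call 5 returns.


Answer: [bukib, snunu/]

Derivation:
>> cabinet.carve(/nutu)
<< ok
>> cabinet.inscribe(/nutu/bukib, crol)
<< created
>> cabinet.rehome(/slipreto, /nutu/snunu)
<< ok
>> cabinet.carve(/nutu/snunu/snecra)
<< ok
>> cabinet.listout(/nutu)
<< [bukib, snunu/]
>> cabinet.erase(/moplu)
<< ok


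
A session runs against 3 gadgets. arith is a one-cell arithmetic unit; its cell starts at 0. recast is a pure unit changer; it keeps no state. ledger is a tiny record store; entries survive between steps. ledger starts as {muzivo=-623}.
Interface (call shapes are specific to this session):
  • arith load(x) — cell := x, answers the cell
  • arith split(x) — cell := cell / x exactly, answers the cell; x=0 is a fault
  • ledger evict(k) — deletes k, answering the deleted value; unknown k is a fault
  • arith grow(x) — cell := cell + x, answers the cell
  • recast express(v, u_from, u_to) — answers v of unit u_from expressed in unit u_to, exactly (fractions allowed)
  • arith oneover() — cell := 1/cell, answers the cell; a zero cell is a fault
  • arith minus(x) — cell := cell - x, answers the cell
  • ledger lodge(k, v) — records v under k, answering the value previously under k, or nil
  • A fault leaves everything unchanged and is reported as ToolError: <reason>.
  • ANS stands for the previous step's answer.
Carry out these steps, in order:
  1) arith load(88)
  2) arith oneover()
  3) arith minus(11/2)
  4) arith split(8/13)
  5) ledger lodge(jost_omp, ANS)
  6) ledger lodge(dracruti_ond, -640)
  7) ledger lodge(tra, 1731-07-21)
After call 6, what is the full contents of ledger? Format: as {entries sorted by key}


Answer: {dracruti_ond=-640, jost_omp=-6279/704, muzivo=-623}

Derivation:
>>> arith load x→88
  88
>>> arith oneover
  1/88
>>> arith minus x→11/2
  -483/88
>>> arith split x→8/13
  -6279/704
>>> ledger lodge k→jost_omp v→ANS
  nil
>>> ledger lodge k→dracruti_ond v→-640
  nil
>>> ledger lodge k→tra v→1731-07-21
  nil


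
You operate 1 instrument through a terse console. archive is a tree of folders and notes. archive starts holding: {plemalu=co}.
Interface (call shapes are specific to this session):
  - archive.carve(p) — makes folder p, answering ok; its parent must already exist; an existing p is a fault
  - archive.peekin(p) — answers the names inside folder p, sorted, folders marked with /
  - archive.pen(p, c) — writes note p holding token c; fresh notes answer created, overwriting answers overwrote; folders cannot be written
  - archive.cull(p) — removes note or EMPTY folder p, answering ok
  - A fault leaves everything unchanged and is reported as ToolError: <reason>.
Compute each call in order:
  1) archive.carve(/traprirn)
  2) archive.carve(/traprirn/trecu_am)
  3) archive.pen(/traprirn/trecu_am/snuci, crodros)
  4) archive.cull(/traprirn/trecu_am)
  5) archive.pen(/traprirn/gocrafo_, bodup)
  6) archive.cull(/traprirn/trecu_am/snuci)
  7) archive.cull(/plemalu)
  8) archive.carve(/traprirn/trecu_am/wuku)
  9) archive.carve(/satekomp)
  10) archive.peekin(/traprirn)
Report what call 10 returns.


Answer: [gocrafo_, trecu_am/]

Derivation:
;; 1. carve(p='/traprirn') ~> ok
;; 2. carve(p='/traprirn/trecu_am') ~> ok
;; 3. pen(p='/traprirn/trecu_am/snuci', c='crodros') ~> created
;; 4. cull(p='/traprirn/trecu_am') ~> ToolError: not empty
;; 5. pen(p='/traprirn/gocrafo_', c='bodup') ~> created
;; 6. cull(p='/traprirn/trecu_am/snuci') ~> ok
;; 7. cull(p='/plemalu') ~> ok
;; 8. carve(p='/traprirn/trecu_am/wuku') ~> ok
;; 9. carve(p='/satekomp') ~> ok
;; 10. peekin(p='/traprirn') ~> [gocrafo_, trecu_am/]


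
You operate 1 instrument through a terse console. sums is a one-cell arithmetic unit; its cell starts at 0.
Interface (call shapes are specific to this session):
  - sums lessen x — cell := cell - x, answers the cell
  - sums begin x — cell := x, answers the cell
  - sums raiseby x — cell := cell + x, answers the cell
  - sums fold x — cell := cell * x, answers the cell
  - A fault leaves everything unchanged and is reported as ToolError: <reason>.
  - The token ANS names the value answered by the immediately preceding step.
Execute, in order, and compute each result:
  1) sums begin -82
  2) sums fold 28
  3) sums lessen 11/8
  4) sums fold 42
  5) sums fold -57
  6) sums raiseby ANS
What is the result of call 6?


Answer: 21999663/2

Derivation:
·→ sums begin(-82)
·← -82
·→ sums fold(28)
·← -2296
·→ sums lessen(11/8)
·← -18379/8
·→ sums fold(42)
·← -385959/4
·→ sums fold(-57)
·← 21999663/4
·→ sums raiseby(ANS)
·← 21999663/2


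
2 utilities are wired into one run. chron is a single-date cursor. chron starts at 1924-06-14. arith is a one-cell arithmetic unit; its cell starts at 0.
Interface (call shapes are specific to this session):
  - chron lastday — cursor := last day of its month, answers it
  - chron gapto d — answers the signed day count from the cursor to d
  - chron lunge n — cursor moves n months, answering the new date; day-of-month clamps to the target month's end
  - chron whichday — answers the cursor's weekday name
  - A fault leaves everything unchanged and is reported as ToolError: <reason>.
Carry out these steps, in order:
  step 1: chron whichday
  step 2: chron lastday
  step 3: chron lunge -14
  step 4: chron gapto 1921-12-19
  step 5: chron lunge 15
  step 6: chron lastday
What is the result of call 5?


Answer: 1924-07-30

Derivation:
% chron whichday
[out] Saturday
% chron lastday
[out] 1924-06-30
% chron lunge n→-14
[out] 1923-04-30
% chron gapto d→1921-12-19
[out] -497
% chron lunge n→15
[out] 1924-07-30
% chron lastday
[out] 1924-07-31


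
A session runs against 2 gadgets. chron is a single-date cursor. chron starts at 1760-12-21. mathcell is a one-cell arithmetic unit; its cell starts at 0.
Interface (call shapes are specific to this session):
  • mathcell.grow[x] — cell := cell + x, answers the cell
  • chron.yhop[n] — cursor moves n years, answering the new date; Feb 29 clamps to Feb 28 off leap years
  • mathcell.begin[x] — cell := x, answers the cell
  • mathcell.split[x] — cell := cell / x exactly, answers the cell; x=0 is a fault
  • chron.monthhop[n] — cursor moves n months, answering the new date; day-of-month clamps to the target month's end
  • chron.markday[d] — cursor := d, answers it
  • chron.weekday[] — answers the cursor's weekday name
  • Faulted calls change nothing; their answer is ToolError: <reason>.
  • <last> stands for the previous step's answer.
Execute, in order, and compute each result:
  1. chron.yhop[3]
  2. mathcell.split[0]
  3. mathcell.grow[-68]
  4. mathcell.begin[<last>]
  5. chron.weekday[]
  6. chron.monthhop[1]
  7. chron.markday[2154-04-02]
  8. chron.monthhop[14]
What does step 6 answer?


Answer: 1764-01-21

Derivation:
-> yhop(n: 3)
<- 1763-12-21
-> split(x: 0)
<- ToolError: division by zero
-> grow(x: -68)
<- -68
-> begin(x: <last>)
<- -68
-> weekday()
<- Wednesday
-> monthhop(n: 1)
<- 1764-01-21
-> markday(d: 2154-04-02)
<- 2154-04-02
-> monthhop(n: 14)
<- 2155-06-02


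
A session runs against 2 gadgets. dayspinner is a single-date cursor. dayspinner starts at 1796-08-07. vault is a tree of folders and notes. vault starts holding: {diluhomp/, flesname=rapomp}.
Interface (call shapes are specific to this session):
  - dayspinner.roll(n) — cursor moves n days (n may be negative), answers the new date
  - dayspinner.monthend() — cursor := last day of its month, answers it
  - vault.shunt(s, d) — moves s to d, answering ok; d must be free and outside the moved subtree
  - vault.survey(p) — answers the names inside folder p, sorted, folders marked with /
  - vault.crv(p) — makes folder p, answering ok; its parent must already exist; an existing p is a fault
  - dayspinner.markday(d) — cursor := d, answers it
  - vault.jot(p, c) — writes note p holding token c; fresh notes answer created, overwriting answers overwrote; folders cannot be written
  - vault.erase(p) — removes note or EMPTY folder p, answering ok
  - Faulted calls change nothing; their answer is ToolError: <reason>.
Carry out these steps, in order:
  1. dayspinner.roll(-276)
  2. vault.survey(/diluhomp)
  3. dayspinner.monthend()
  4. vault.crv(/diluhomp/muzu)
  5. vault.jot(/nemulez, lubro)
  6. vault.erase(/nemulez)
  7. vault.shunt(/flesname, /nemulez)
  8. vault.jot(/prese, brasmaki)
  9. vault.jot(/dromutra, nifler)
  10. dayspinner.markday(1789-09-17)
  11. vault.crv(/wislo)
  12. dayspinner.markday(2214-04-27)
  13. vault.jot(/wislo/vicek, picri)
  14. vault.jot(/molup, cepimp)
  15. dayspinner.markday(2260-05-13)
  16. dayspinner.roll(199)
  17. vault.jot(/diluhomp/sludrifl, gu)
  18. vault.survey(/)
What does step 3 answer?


Answer: 1795-11-30

Derivation:
·→ dayspinner.roll(n→-276)
·← 1795-11-05
·→ vault.survey(p→/diluhomp)
·← []
·→ dayspinner.monthend()
·← 1795-11-30
·→ vault.crv(p→/diluhomp/muzu)
·← ok
·→ vault.jot(p→/nemulez, c→lubro)
·← created
·→ vault.erase(p→/nemulez)
·← ok
·→ vault.shunt(s→/flesname, d→/nemulez)
·← ok
·→ vault.jot(p→/prese, c→brasmaki)
·← created
·→ vault.jot(p→/dromutra, c→nifler)
·← created
·→ dayspinner.markday(d→1789-09-17)
·← 1789-09-17
·→ vault.crv(p→/wislo)
·← ok
·→ dayspinner.markday(d→2214-04-27)
·← 2214-04-27
·→ vault.jot(p→/wislo/vicek, c→picri)
·← created
·→ vault.jot(p→/molup, c→cepimp)
·← created
·→ dayspinner.markday(d→2260-05-13)
·← 2260-05-13
·→ dayspinner.roll(n→199)
·← 2260-11-28
·→ vault.jot(p→/diluhomp/sludrifl, c→gu)
·← created
·→ vault.survey(p→/)
·← [diluhomp/, dromutra, molup, nemulez, prese, wislo/]


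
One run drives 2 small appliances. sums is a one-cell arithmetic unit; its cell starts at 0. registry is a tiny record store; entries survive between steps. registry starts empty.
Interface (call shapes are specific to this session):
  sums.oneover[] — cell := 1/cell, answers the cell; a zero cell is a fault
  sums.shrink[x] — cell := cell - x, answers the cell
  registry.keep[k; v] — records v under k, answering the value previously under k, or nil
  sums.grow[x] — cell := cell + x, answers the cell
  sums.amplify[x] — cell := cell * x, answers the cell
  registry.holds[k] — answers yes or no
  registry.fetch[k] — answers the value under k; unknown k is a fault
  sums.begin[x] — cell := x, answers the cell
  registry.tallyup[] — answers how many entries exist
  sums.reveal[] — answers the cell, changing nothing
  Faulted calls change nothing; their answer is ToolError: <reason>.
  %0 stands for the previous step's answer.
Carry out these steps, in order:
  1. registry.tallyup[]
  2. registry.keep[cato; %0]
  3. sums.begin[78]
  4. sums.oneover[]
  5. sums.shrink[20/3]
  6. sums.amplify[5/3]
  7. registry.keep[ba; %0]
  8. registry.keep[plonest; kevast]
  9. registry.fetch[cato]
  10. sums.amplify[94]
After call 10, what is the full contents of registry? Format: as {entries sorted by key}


Answer: {ba=-865/78, cato=0, plonest=kevast}

Derivation:
% registry.tallyup
  0
% registry.keep k→cato v→%0
  nil
% sums.begin x→78
  78
% sums.oneover
  1/78
% sums.shrink x→20/3
  -173/26
% sums.amplify x→5/3
  -865/78
% registry.keep k→ba v→%0
  nil
% registry.keep k→plonest v→kevast
  nil
% registry.fetch k→cato
  0
% sums.amplify x→94
  -40655/39


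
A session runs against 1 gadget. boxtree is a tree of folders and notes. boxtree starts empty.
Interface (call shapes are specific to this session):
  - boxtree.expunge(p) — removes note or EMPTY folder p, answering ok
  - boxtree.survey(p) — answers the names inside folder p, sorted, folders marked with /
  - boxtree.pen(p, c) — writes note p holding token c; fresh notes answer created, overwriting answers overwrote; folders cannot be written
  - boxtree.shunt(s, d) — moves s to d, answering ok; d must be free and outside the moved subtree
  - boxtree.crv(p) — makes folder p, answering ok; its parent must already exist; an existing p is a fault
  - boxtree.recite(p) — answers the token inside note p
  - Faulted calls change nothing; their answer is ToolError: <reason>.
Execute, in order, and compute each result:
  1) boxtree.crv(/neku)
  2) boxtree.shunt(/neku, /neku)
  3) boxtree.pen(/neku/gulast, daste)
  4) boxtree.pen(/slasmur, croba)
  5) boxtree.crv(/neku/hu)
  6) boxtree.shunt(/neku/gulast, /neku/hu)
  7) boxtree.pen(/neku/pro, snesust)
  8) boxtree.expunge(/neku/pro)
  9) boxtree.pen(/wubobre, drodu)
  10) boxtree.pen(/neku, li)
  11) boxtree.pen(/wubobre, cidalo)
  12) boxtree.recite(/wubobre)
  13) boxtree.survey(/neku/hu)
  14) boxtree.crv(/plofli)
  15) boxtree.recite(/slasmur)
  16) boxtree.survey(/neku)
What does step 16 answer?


Then boxtree.crv with p→/neku, and get ok.
Then boxtree.shunt with s→/neku, d→/neku: ToolError: exists.
I call boxtree.pen with p→/neku/gulast, c→daste, and observe created.
I call boxtree.pen with p→/slasmur, c→croba, — result: created.
Invoking boxtree.crv with p→/neku/hu, which returns ok.
I use boxtree.shunt with s→/neku/gulast, d→/neku/hu, → ToolError: exists.
Next I call boxtree.pen with p→/neku/pro, c→snesust, giving created.
Next I call boxtree.expunge with p→/neku/pro, → ok.
I use boxtree.pen with p→/wubobre, c→drodu, — result: created.
I use boxtree.pen with p→/neku, c→li, — result: ToolError: is a directory.
I invoke boxtree.pen with p→/wubobre, c→cidalo, — result: overwrote.
Calling boxtree.recite with p→/wubobre, which returns cidalo.
I run boxtree.survey with p→/neku/hu, which returns [].
I try boxtree.crv with p→/plofli, and observe ok.
I call boxtree.recite with p→/slasmur, which returns croba.
Then boxtree.survey with p→/neku, which returns [gulast, hu/].

Answer: [gulast, hu/]
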